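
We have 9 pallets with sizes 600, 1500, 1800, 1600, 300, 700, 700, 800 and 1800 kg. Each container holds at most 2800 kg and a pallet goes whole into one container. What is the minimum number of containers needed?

4

Total = 1800 + 1800 + 1600 + 1500 + 800 + 700 + 700 + 600 + 300 = 9800 kg.
Lower bound: ⌈9800/2800⌉ = 4 containers.
A packing using 4 containers:
  container 1: 1800 + 800 = 2600
  container 2: 1800 + 700 + 300 = 2800
  container 3: 1600 + 700 = 2300
  container 4: 1500 + 600 = 2100
This matches the lower bound, so 4 is optimal.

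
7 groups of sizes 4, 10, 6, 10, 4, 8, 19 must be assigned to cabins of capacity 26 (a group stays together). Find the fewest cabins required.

Total = 19 + 10 + 10 + 8 + 6 + 4 + 4 = 61.
Lower bound: ⌈61/26⌉ = 3 cabins.
A packing using 3 cabins:
  cabin 1: 19 + 6 = 25
  cabin 2: 10 + 10 + 4 = 24
  cabin 3: 8 + 4 = 12
This matches the lower bound, so 3 is optimal.

3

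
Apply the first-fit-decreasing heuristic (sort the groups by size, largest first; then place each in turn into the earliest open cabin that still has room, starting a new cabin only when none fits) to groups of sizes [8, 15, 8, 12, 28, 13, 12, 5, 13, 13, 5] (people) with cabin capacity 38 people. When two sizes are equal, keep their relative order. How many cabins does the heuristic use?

4

Sorted descending: 28, 15, 13, 13, 13, 12, 12, 8, 8, 5, 5.
  28 → cabin 1 (new)  [load 28/38]
  15 → cabin 2 (new)  [load 15/38]
  13 → cabin 2  [load 28/38]
  13 → cabin 3 (new)  [load 13/38]
  13 → cabin 3  [load 26/38]
  12 → cabin 3  [load 38/38]
  12 → cabin 4 (new)  [load 12/38]
  8 → cabin 1  [load 36/38]
  8 → cabin 2  [load 36/38]
  5 → cabin 4  [load 17/38]
  5 → cabin 4  [load 22/38]
4 cabins opened.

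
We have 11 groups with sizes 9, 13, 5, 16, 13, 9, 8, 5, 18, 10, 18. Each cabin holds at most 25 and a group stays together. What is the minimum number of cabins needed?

6

Total = 18 + 18 + 16 + 13 + 13 + 10 + 9 + 9 + 8 + 5 + 5 = 124.
Lower bound: ⌈124/25⌉ = 5 cabins.
A packing using 6 cabins:
  cabin 1: 18 + 5 = 23
  cabin 2: 18 + 5 = 23
  cabin 3: 16 + 9 = 25
  cabin 4: 13 + 10 = 23
  cabin 5: 13 + 9 = 22
  cabin 6: 8 = 8
No arrangement into 5 cabins stays within capacity, so 6 is optimal.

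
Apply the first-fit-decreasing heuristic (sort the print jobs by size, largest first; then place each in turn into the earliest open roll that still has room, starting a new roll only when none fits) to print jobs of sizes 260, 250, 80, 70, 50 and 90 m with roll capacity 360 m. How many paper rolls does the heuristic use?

Sorted descending: 260, 250, 90, 80, 70, 50.
  260 → roll 1 (new)  [load 260/360]
  250 → roll 2 (new)  [load 250/360]
  90 → roll 1  [load 350/360]
  80 → roll 2  [load 330/360]
  70 → roll 3 (new)  [load 70/360]
  50 → roll 3  [load 120/360]
3 paper rolls opened.

3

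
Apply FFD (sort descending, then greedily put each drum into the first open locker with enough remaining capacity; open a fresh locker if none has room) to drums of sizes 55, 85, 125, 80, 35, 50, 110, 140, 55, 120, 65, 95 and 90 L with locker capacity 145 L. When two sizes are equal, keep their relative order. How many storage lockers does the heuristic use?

8

Sorted descending: 140, 125, 120, 110, 95, 90, 85, 80, 65, 55, 55, 50, 35.
  140 → locker 1 (new)  [load 140/145]
  125 → locker 2 (new)  [load 125/145]
  120 → locker 3 (new)  [load 120/145]
  110 → locker 4 (new)  [load 110/145]
  95 → locker 5 (new)  [load 95/145]
  90 → locker 6 (new)  [load 90/145]
  85 → locker 7 (new)  [load 85/145]
  80 → locker 8 (new)  [load 80/145]
  65 → locker 8  [load 145/145]
  55 → locker 6  [load 145/145]
  55 → locker 7  [load 140/145]
  50 → locker 5  [load 145/145]
  35 → locker 4  [load 145/145]
8 storage lockers opened.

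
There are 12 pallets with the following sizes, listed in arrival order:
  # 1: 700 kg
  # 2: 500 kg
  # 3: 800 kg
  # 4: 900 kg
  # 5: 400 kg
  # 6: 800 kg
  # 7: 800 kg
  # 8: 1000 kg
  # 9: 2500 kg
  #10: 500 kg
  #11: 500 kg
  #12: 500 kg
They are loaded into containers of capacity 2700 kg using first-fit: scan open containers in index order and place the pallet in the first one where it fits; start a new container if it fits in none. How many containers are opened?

  700 → container 1 (new)  [load 700/2700]
  500 → container 1  [load 1200/2700]
  800 → container 1  [load 2000/2700]
  900 → container 2 (new)  [load 900/2700]
  400 → container 1  [load 2400/2700]
  800 → container 2  [load 1700/2700]
  800 → container 2  [load 2500/2700]
  1000 → container 3 (new)  [load 1000/2700]
  2500 → container 4 (new)  [load 2500/2700]
  500 → container 3  [load 1500/2700]
  500 → container 3  [load 2000/2700]
  500 → container 3  [load 2500/2700]
4 containers opened.

4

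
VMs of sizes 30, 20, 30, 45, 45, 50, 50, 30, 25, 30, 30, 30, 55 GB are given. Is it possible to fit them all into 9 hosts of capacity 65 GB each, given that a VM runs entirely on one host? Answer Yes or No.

Yes

A valid assignment using 9 hosts:
  host 1: 55 = 55
  host 2: 50 = 50
  host 3: 50 = 50
  host 4: 45 + 20 = 65
  host 5: 45 = 45
  host 6: 30 + 30 = 60
  host 7: 30 + 30 = 60
  host 8: 30 + 30 = 60
  host 9: 25 = 25
Every load is within 65 GB, so 9 hosts suffice.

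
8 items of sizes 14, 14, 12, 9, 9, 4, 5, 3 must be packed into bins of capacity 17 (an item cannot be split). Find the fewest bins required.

Total = 14 + 14 + 12 + 9 + 9 + 5 + 4 + 3 = 70.
Lower bound: ⌈70/17⌉ = 5 bins.
A packing using 5 bins:
  bin 1: 14 + 3 = 17
  bin 2: 14 = 14
  bin 3: 12 + 5 = 17
  bin 4: 9 + 4 = 13
  bin 5: 9 = 9
This matches the lower bound, so 5 is optimal.

5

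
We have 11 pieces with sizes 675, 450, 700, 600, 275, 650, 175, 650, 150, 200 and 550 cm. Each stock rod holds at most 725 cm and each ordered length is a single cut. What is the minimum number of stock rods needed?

8

Total = 700 + 675 + 650 + 650 + 600 + 550 + 450 + 275 + 200 + 175 + 150 = 5075 cm.
Lower bound: ⌈5075/725⌉ = 7 stock rods.
A packing using 8 stock rods:
  stock rod 1: 700 = 700
  stock rod 2: 675 = 675
  stock rod 3: 650 = 650
  stock rod 4: 650 = 650
  stock rod 5: 600 = 600
  stock rod 6: 550 + 175 = 725
  stock rod 7: 450 + 275 = 725
  stock rod 8: 200 + 150 = 350
No arrangement into 7 stock rods stays within capacity, so 8 is optimal.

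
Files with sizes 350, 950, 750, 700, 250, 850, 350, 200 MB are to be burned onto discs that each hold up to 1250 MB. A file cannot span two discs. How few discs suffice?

4

Total = 950 + 850 + 750 + 700 + 350 + 350 + 250 + 200 = 4400 MB.
Lower bound: ⌈4400/1250⌉ = 4 discs.
A packing using 4 discs:
  disc 1: 950 + 250 = 1200
  disc 2: 850 + 350 = 1200
  disc 3: 750 + 350 = 1100
  disc 4: 700 + 200 = 900
This matches the lower bound, so 4 is optimal.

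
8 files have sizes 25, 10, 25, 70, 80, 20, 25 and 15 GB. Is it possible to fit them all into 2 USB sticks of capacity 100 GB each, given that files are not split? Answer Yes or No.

Total = 270 GB; ⌈270/100⌉ = 3.
At least 3 USB sticks are required, but only 2 are allowed.

No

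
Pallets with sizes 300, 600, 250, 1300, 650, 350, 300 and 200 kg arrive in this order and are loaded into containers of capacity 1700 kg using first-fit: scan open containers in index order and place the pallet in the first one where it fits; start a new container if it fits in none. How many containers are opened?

  300 → container 1 (new)  [load 300/1700]
  600 → container 1  [load 900/1700]
  250 → container 1  [load 1150/1700]
  1300 → container 2 (new)  [load 1300/1700]
  650 → container 3 (new)  [load 650/1700]
  350 → container 1  [load 1500/1700]
  300 → container 2  [load 1600/1700]
  200 → container 1  [load 1700/1700]
3 containers opened.

3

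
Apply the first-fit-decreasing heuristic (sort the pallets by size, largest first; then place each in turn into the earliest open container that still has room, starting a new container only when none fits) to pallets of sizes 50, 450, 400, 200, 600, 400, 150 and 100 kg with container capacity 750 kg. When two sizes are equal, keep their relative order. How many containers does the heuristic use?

4

Sorted descending: 600, 450, 400, 400, 200, 150, 100, 50.
  600 → container 1 (new)  [load 600/750]
  450 → container 2 (new)  [load 450/750]
  400 → container 3 (new)  [load 400/750]
  400 → container 4 (new)  [load 400/750]
  200 → container 2  [load 650/750]
  150 → container 1  [load 750/750]
  100 → container 2  [load 750/750]
  50 → container 3  [load 450/750]
4 containers opened.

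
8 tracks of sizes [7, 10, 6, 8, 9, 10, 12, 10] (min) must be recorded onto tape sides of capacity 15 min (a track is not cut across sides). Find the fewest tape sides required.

Total = 12 + 10 + 10 + 10 + 9 + 8 + 7 + 6 = 72 min.
Lower bound: ⌈72/15⌉ = 5 tape sides.
Also, 6 tracks each exceed 15/2 min, and no two of those can share a side, so at least 6 tape sides are needed.
A packing using 6 tape sides:
  side 1: 12 = 12
  side 2: 10 = 10
  side 3: 10 = 10
  side 4: 10 = 10
  side 5: 9 + 6 = 15
  side 6: 8 + 7 = 15
This matches the lower bound, so 6 is optimal.

6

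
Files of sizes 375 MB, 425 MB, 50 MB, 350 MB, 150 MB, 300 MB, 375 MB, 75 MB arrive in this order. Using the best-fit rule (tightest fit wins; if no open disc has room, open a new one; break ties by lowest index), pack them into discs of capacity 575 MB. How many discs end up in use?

5

  375 → disc 1 (new)  [load 375/575]
  425 → disc 2 (new)  [load 425/575]
  50 → disc 2  [load 475/575]
  350 → disc 3 (new)  [load 350/575]
  150 → disc 1  [load 525/575]
  300 → disc 4 (new)  [load 300/575]
  375 → disc 5 (new)  [load 375/575]
  75 → disc 2  [load 550/575]
5 discs opened.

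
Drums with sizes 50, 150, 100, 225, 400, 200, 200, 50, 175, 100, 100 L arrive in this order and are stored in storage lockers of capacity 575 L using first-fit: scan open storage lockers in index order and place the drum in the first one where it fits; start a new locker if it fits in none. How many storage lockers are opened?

4

  50 → locker 1 (new)  [load 50/575]
  150 → locker 1  [load 200/575]
  100 → locker 1  [load 300/575]
  225 → locker 1  [load 525/575]
  400 → locker 2 (new)  [load 400/575]
  200 → locker 3 (new)  [load 200/575]
  200 → locker 3  [load 400/575]
  50 → locker 1  [load 575/575]
  175 → locker 2  [load 575/575]
  100 → locker 3  [load 500/575]
  100 → locker 4 (new)  [load 100/575]
4 storage lockers opened.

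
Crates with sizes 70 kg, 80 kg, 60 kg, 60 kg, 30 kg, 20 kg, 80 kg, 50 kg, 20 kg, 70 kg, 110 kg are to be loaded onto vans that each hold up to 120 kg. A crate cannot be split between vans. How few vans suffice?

6

Total = 110 + 80 + 80 + 70 + 70 + 60 + 60 + 50 + 30 + 20 + 20 = 650 kg.
Lower bound: ⌈650/120⌉ = 6 vans.
A packing using 6 vans:
  van 1: 110 = 110
  van 2: 80 + 30 = 110
  van 3: 80 + 20 + 20 = 120
  van 4: 70 + 50 = 120
  van 5: 70 = 70
  van 6: 60 + 60 = 120
This matches the lower bound, so 6 is optimal.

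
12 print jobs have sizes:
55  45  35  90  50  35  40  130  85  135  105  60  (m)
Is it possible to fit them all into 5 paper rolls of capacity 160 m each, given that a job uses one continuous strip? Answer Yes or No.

Total = 865 m; ⌈865/160⌉ = 6.
At least 6 paper rolls are required, but only 5 are allowed.

No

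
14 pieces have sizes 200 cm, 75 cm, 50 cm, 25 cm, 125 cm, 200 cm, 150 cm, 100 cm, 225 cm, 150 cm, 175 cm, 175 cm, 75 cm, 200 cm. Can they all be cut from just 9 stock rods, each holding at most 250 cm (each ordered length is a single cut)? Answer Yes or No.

Yes

A valid assignment using 9 stock rods:
  stock rod 1: 225 + 25 = 250
  stock rod 2: 200 + 50 = 250
  stock rod 3: 200 = 200
  stock rod 4: 200 = 200
  stock rod 5: 175 + 75 = 250
  stock rod 6: 175 + 75 = 250
  stock rod 7: 150 + 100 = 250
  stock rod 8: 150 = 150
  stock rod 9: 125 = 125
Every load is within 250 cm, so 9 stock rods suffice.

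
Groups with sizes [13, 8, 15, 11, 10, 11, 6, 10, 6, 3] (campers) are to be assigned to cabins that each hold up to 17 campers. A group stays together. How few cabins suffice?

Total = 15 + 13 + 11 + 11 + 10 + 10 + 8 + 6 + 6 + 3 = 93 campers.
Lower bound: ⌈93/17⌉ = 6 cabins.
A packing using 7 cabins:
  cabin 1: 15 = 15
  cabin 2: 13 + 3 = 16
  cabin 3: 11 + 6 = 17
  cabin 4: 11 + 6 = 17
  cabin 5: 10 = 10
  cabin 6: 10 = 10
  cabin 7: 8 = 8
No arrangement into 6 cabins stays within capacity, so 7 is optimal.

7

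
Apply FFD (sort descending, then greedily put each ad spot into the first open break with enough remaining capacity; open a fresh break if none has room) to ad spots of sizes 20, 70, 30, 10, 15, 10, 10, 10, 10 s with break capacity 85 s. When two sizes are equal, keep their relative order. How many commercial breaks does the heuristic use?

3

Sorted descending: 70, 30, 20, 15, 10, 10, 10, 10, 10.
  70 → break 1 (new)  [load 70/85]
  30 → break 2 (new)  [load 30/85]
  20 → break 2  [load 50/85]
  15 → break 1  [load 85/85]
  10 → break 2  [load 60/85]
  10 → break 2  [load 70/85]
  10 → break 2  [load 80/85]
  10 → break 3 (new)  [load 10/85]
  10 → break 3  [load 20/85]
3 commercial breaks opened.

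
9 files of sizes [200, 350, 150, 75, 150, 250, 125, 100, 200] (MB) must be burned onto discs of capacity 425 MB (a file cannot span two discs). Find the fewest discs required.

Total = 350 + 250 + 200 + 200 + 150 + 150 + 125 + 100 + 75 = 1600 MB.
Lower bound: ⌈1600/425⌉ = 4 discs.
A packing using 4 discs:
  disc 1: 350 + 75 = 425
  disc 2: 250 + 150 = 400
  disc 3: 200 + 200 = 400
  disc 4: 150 + 125 + 100 = 375
This matches the lower bound, so 4 is optimal.

4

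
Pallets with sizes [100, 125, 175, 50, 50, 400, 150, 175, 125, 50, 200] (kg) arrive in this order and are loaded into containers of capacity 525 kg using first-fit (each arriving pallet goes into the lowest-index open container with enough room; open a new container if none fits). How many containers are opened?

4

  100 → container 1 (new)  [load 100/525]
  125 → container 1  [load 225/525]
  175 → container 1  [load 400/525]
  50 → container 1  [load 450/525]
  50 → container 1  [load 500/525]
  400 → container 2 (new)  [load 400/525]
  150 → container 3 (new)  [load 150/525]
  175 → container 3  [load 325/525]
  125 → container 2  [load 525/525]
  50 → container 3  [load 375/525]
  200 → container 4 (new)  [load 200/525]
4 containers opened.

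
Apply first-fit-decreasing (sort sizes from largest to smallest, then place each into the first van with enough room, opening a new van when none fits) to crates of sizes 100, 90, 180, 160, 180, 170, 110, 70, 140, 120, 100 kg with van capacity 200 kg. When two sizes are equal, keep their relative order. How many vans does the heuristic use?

Sorted descending: 180, 180, 170, 160, 140, 120, 110, 100, 100, 90, 70.
  180 → van 1 (new)  [load 180/200]
  180 → van 2 (new)  [load 180/200]
  170 → van 3 (new)  [load 170/200]
  160 → van 4 (new)  [load 160/200]
  140 → van 5 (new)  [load 140/200]
  120 → van 6 (new)  [load 120/200]
  110 → van 7 (new)  [load 110/200]
  100 → van 8 (new)  [load 100/200]
  100 → van 8  [load 200/200]
  90 → van 7  [load 200/200]
  70 → van 6  [load 190/200]
8 vans opened.

8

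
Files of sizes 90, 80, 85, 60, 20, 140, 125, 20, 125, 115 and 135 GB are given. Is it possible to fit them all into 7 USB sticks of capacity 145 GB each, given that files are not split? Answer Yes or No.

No

Total = 995 GB; ⌈995/145⌉ = 7.
8 files each exceed half the capacity and cannot share a USB stick, forcing at least 8 USB sticks.
At least 8 USB sticks are required, but only 7 are allowed.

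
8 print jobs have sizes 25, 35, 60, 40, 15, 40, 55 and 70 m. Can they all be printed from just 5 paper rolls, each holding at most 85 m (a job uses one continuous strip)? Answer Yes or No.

A valid assignment using 5 paper rolls:
  roll 1: 70 + 15 = 85
  roll 2: 60 + 25 = 85
  roll 3: 55 = 55
  roll 4: 40 + 40 = 80
  roll 5: 35 = 35
Every load is within 85 m, so 5 paper rolls suffice.

Yes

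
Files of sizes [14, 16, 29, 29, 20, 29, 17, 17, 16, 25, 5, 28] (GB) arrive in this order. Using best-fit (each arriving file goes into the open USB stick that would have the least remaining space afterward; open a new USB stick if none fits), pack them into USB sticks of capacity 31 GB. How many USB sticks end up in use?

  14 → USB stick 1 (new)  [load 14/31]
  16 → USB stick 1  [load 30/31]
  29 → USB stick 2 (new)  [load 29/31]
  29 → USB stick 3 (new)  [load 29/31]
  20 → USB stick 4 (new)  [load 20/31]
  29 → USB stick 5 (new)  [load 29/31]
  17 → USB stick 6 (new)  [load 17/31]
  17 → USB stick 7 (new)  [load 17/31]
  16 → USB stick 8 (new)  [load 16/31]
  25 → USB stick 9 (new)  [load 25/31]
  5 → USB stick 9  [load 30/31]
  28 → USB stick 10 (new)  [load 28/31]
10 USB sticks opened.

10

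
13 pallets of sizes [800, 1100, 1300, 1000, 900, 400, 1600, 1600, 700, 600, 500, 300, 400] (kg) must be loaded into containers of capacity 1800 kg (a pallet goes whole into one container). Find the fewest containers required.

7

Total = 1600 + 1600 + 1300 + 1100 + 1000 + 900 + 800 + 700 + 600 + 500 + 400 + 400 + 300 = 11200 kg.
Lower bound: ⌈11200/1800⌉ = 7 containers.
A packing using 7 containers:
  container 1: 1600 = 1600
  container 2: 1600 = 1600
  container 3: 1300 + 500 = 1800
  container 4: 1100 + 700 = 1800
  container 5: 1000 + 800 = 1800
  container 6: 900 + 600 + 300 = 1800
  container 7: 400 + 400 = 800
This matches the lower bound, so 7 is optimal.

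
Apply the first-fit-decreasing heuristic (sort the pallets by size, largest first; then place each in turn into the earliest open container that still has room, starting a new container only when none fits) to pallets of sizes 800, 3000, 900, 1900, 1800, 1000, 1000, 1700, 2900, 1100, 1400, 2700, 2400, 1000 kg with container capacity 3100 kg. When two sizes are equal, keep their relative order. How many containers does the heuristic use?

9

Sorted descending: 3000, 2900, 2700, 2400, 1900, 1800, 1700, 1400, 1100, 1000, 1000, 1000, 900, 800.
  3000 → container 1 (new)  [load 3000/3100]
  2900 → container 2 (new)  [load 2900/3100]
  2700 → container 3 (new)  [load 2700/3100]
  2400 → container 4 (new)  [load 2400/3100]
  1900 → container 5 (new)  [load 1900/3100]
  1800 → container 6 (new)  [load 1800/3100]
  1700 → container 7 (new)  [load 1700/3100]
  1400 → container 7  [load 3100/3100]
  1100 → container 5  [load 3000/3100]
  1000 → container 6  [load 2800/3100]
  1000 → container 8 (new)  [load 1000/3100]
  1000 → container 8  [load 2000/3100]
  900 → container 8  [load 2900/3100]
  800 → container 9 (new)  [load 800/3100]
9 containers opened.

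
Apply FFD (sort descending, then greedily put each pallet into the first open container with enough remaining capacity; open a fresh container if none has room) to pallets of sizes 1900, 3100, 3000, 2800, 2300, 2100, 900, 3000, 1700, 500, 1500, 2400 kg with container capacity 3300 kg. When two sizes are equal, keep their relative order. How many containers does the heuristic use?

Sorted descending: 3100, 3000, 3000, 2800, 2400, 2300, 2100, 1900, 1700, 1500, 900, 500.
  3100 → container 1 (new)  [load 3100/3300]
  3000 → container 2 (new)  [load 3000/3300]
  3000 → container 3 (new)  [load 3000/3300]
  2800 → container 4 (new)  [load 2800/3300]
  2400 → container 5 (new)  [load 2400/3300]
  2300 → container 6 (new)  [load 2300/3300]
  2100 → container 7 (new)  [load 2100/3300]
  1900 → container 8 (new)  [load 1900/3300]
  1700 → container 9 (new)  [load 1700/3300]
  1500 → container 9  [load 3200/3300]
  900 → container 5  [load 3300/3300]
  500 → container 4  [load 3300/3300]
9 containers opened.

9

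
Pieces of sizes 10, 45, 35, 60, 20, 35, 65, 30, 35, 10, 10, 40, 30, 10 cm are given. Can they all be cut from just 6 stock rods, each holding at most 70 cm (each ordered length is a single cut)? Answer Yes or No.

No

Total = 435 cm; ⌈435/70⌉ = 7.
At least 7 stock rods are required, but only 6 are allowed.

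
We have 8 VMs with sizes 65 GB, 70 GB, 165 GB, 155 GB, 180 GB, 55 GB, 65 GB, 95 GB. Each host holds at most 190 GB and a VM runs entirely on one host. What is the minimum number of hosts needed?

5

Total = 180 + 165 + 155 + 95 + 70 + 65 + 65 + 55 = 850 GB.
Lower bound: ⌈850/190⌉ = 5 hosts.
A packing using 5 hosts:
  host 1: 180 = 180
  host 2: 165 = 165
  host 3: 155 = 155
  host 4: 95 + 70 = 165
  host 5: 65 + 65 + 55 = 185
This matches the lower bound, so 5 is optimal.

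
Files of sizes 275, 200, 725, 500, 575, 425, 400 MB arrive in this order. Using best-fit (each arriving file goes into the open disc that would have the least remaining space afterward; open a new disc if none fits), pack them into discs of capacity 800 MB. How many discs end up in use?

6

  275 → disc 1 (new)  [load 275/800]
  200 → disc 1  [load 475/800]
  725 → disc 2 (new)  [load 725/800]
  500 → disc 3 (new)  [load 500/800]
  575 → disc 4 (new)  [load 575/800]
  425 → disc 5 (new)  [load 425/800]
  400 → disc 6 (new)  [load 400/800]
6 discs opened.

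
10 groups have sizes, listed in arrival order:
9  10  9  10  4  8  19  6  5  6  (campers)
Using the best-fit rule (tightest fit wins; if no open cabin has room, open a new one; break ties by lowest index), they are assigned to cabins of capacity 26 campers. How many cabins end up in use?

  9 → cabin 1 (new)  [load 9/26]
  10 → cabin 1  [load 19/26]
  9 → cabin 2 (new)  [load 9/26]
  10 → cabin 2  [load 19/26]
  4 → cabin 1  [load 23/26]
  8 → cabin 3 (new)  [load 8/26]
  19 → cabin 4 (new)  [load 19/26]
  6 → cabin 2  [load 25/26]
  5 → cabin 4  [load 24/26]
  6 → cabin 3  [load 14/26]
4 cabins opened.

4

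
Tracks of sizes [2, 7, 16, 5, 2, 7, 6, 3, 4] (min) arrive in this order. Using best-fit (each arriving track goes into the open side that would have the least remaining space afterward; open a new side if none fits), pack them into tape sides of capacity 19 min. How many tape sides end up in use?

3

  2 → side 1 (new)  [load 2/19]
  7 → side 1  [load 9/19]
  16 → side 2 (new)  [load 16/19]
  5 → side 1  [load 14/19]
  2 → side 2  [load 18/19]
  7 → side 3 (new)  [load 7/19]
  6 → side 3  [load 13/19]
  3 → side 1  [load 17/19]
  4 → side 3  [load 17/19]
3 tape sides opened.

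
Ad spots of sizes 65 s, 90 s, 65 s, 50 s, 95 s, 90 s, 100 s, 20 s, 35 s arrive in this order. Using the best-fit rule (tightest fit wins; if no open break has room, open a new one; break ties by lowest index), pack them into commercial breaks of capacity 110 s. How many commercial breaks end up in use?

7

  65 → break 1 (new)  [load 65/110]
  90 → break 2 (new)  [load 90/110]
  65 → break 3 (new)  [load 65/110]
  50 → break 4 (new)  [load 50/110]
  95 → break 5 (new)  [load 95/110]
  90 → break 6 (new)  [load 90/110]
  100 → break 7 (new)  [load 100/110]
  20 → break 2  [load 110/110]
  35 → break 1  [load 100/110]
7 commercial breaks opened.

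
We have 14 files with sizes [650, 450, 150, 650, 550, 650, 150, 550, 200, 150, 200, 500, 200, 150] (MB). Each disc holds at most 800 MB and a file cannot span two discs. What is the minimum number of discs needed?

Total = 650 + 650 + 650 + 550 + 550 + 500 + 450 + 200 + 200 + 200 + 150 + 150 + 150 + 150 = 5200 MB.
Lower bound: ⌈5200/800⌉ = 7 discs.
A packing using 7 discs:
  disc 1: 650 + 150 = 800
  disc 2: 650 + 150 = 800
  disc 3: 650 + 150 = 800
  disc 4: 550 + 200 = 750
  disc 5: 550 + 200 = 750
  disc 6: 500 + 200 = 700
  disc 7: 450 + 150 = 600
This matches the lower bound, so 7 is optimal.

7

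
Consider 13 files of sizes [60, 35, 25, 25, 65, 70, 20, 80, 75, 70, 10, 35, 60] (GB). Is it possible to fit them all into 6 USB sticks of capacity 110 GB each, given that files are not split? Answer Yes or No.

Total = 630 GB; ⌈630/110⌉ = 6.
7 files each exceed half the capacity and cannot share a USB stick, forcing at least 7 USB sticks.
At least 7 USB sticks are required, but only 6 are allowed.

No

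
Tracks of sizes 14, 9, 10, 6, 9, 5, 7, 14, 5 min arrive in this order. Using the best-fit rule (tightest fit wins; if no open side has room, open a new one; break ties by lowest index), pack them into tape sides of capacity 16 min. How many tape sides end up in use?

  14 → side 1 (new)  [load 14/16]
  9 → side 2 (new)  [load 9/16]
  10 → side 3 (new)  [load 10/16]
  6 → side 3  [load 16/16]
  9 → side 4 (new)  [load 9/16]
  5 → side 2  [load 14/16]
  7 → side 4  [load 16/16]
  14 → side 5 (new)  [load 14/16]
  5 → side 6 (new)  [load 5/16]
6 tape sides opened.

6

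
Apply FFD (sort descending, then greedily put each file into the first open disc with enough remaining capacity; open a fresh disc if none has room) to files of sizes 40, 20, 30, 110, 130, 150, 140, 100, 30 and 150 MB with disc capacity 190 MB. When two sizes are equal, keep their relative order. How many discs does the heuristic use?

Sorted descending: 150, 150, 140, 130, 110, 100, 40, 30, 30, 20.
  150 → disc 1 (new)  [load 150/190]
  150 → disc 2 (new)  [load 150/190]
  140 → disc 3 (new)  [load 140/190]
  130 → disc 4 (new)  [load 130/190]
  110 → disc 5 (new)  [load 110/190]
  100 → disc 6 (new)  [load 100/190]
  40 → disc 1  [load 190/190]
  30 → disc 2  [load 180/190]
  30 → disc 3  [load 170/190]
  20 → disc 3  [load 190/190]
6 discs opened.

6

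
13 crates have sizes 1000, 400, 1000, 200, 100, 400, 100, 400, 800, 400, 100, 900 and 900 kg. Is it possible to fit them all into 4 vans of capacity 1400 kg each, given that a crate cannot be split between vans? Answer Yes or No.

Total = 6700 kg; ⌈6700/1400⌉ = 5.
At least 5 vans are required, but only 4 are allowed.

No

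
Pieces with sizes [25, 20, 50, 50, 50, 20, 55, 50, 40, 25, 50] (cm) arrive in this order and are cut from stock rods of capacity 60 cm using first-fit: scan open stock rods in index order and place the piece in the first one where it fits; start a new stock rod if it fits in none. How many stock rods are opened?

  25 → stock rod 1 (new)  [load 25/60]
  20 → stock rod 1  [load 45/60]
  50 → stock rod 2 (new)  [load 50/60]
  50 → stock rod 3 (new)  [load 50/60]
  50 → stock rod 4 (new)  [load 50/60]
  20 → stock rod 5 (new)  [load 20/60]
  55 → stock rod 6 (new)  [load 55/60]
  50 → stock rod 7 (new)  [load 50/60]
  40 → stock rod 5  [load 60/60]
  25 → stock rod 8 (new)  [load 25/60]
  50 → stock rod 9 (new)  [load 50/60]
9 stock rods opened.

9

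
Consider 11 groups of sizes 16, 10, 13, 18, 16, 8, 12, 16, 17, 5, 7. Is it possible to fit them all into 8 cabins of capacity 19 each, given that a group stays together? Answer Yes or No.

A valid assignment using 8 cabins:
  cabin 1: 18 = 18
  cabin 2: 17 = 17
  cabin 3: 16 = 16
  cabin 4: 16 = 16
  cabin 5: 16 = 16
  cabin 6: 13 + 5 = 18
  cabin 7: 12 + 7 = 19
  cabin 8: 10 + 8 = 18
Every load is within 19, so 8 cabins suffice.

Yes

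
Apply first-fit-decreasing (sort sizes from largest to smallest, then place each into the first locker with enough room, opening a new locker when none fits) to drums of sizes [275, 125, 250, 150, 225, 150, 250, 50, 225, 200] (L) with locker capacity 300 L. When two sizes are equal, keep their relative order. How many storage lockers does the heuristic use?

Sorted descending: 275, 250, 250, 225, 225, 200, 150, 150, 125, 50.
  275 → locker 1 (new)  [load 275/300]
  250 → locker 2 (new)  [load 250/300]
  250 → locker 3 (new)  [load 250/300]
  225 → locker 4 (new)  [load 225/300]
  225 → locker 5 (new)  [load 225/300]
  200 → locker 6 (new)  [load 200/300]
  150 → locker 7 (new)  [load 150/300]
  150 → locker 7  [load 300/300]
  125 → locker 8 (new)  [load 125/300]
  50 → locker 2  [load 300/300]
8 storage lockers opened.

8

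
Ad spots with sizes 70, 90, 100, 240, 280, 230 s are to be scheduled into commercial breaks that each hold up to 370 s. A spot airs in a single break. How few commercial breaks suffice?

Total = 280 + 240 + 230 + 100 + 90 + 70 = 1010 s.
Lower bound: ⌈1010/370⌉ = 3 commercial breaks.
A packing using 3 commercial breaks:
  break 1: 280 + 90 = 370
  break 2: 240 + 100 = 340
  break 3: 230 + 70 = 300
This matches the lower bound, so 3 is optimal.

3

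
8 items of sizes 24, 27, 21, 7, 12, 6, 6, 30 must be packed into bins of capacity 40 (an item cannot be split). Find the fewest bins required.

4

Total = 30 + 27 + 24 + 21 + 12 + 7 + 6 + 6 = 133.
Lower bound: ⌈133/40⌉ = 4 bins.
A packing using 4 bins:
  bin 1: 30 + 7 = 37
  bin 2: 27 + 12 = 39
  bin 3: 24 + 6 + 6 = 36
  bin 4: 21 = 21
This matches the lower bound, so 4 is optimal.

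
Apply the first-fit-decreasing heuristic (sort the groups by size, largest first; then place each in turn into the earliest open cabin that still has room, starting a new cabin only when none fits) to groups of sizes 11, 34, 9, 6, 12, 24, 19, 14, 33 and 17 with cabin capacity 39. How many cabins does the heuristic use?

Sorted descending: 34, 33, 24, 19, 17, 14, 12, 11, 9, 6.
  34 → cabin 1 (new)  [load 34/39]
  33 → cabin 2 (new)  [load 33/39]
  24 → cabin 3 (new)  [load 24/39]
  19 → cabin 4 (new)  [load 19/39]
  17 → cabin 4  [load 36/39]
  14 → cabin 3  [load 38/39]
  12 → cabin 5 (new)  [load 12/39]
  11 → cabin 5  [load 23/39]
  9 → cabin 5  [load 32/39]
  6 → cabin 2  [load 39/39]
5 cabins opened.

5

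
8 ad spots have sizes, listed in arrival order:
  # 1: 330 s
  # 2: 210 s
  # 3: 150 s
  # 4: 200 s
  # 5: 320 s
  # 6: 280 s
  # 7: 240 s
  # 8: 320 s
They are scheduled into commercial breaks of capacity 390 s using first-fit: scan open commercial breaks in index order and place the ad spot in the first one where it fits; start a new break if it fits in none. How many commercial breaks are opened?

  330 → break 1 (new)  [load 330/390]
  210 → break 2 (new)  [load 210/390]
  150 → break 2  [load 360/390]
  200 → break 3 (new)  [load 200/390]
  320 → break 4 (new)  [load 320/390]
  280 → break 5 (new)  [load 280/390]
  240 → break 6 (new)  [load 240/390]
  320 → break 7 (new)  [load 320/390]
7 commercial breaks opened.

7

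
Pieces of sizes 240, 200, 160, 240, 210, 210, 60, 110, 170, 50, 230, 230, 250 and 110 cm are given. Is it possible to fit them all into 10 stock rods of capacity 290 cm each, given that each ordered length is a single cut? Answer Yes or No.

A valid assignment using 10 stock rods:
  stock rod 1: 250 = 250
  stock rod 2: 240 + 50 = 290
  stock rod 3: 240 = 240
  stock rod 4: 230 + 60 = 290
  stock rod 5: 230 = 230
  stock rod 6: 210 = 210
  stock rod 7: 210 = 210
  stock rod 8: 200 = 200
  stock rod 9: 170 + 110 = 280
  stock rod 10: 160 + 110 = 270
Every load is within 290 cm, so 10 stock rods suffice.

Yes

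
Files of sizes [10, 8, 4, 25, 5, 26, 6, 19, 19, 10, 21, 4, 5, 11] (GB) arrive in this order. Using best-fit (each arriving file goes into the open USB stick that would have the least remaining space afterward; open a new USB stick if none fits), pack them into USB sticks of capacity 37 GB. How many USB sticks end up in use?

  10 → USB stick 1 (new)  [load 10/37]
  8 → USB stick 1  [load 18/37]
  4 → USB stick 1  [load 22/37]
  25 → USB stick 2 (new)  [load 25/37]
  5 → USB stick 2  [load 30/37]
  26 → USB stick 3 (new)  [load 26/37]
  6 → USB stick 2  [load 36/37]
  19 → USB stick 4 (new)  [load 19/37]
  19 → USB stick 5 (new)  [load 19/37]
  10 → USB stick 3  [load 36/37]
  21 → USB stick 6 (new)  [load 21/37]
  4 → USB stick 1  [load 26/37]
  5 → USB stick 1  [load 31/37]
  11 → USB stick 6  [load 32/37]
6 USB sticks opened.

6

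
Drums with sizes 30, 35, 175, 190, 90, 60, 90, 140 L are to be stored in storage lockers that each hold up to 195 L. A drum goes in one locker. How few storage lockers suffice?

5

Total = 190 + 175 + 140 + 90 + 90 + 60 + 35 + 30 = 810 L.
Lower bound: ⌈810/195⌉ = 5 storage lockers.
A packing using 5 storage lockers:
  locker 1: 190 = 190
  locker 2: 175 = 175
  locker 3: 140 + 35 = 175
  locker 4: 90 + 90 = 180
  locker 5: 60 + 30 = 90
This matches the lower bound, so 5 is optimal.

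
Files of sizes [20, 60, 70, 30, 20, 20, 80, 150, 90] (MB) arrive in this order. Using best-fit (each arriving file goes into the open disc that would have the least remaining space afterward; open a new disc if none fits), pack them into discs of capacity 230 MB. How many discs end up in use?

  20 → disc 1 (new)  [load 20/230]
  60 → disc 1  [load 80/230]
  70 → disc 1  [load 150/230]
  30 → disc 1  [load 180/230]
  20 → disc 1  [load 200/230]
  20 → disc 1  [load 220/230]
  80 → disc 2 (new)  [load 80/230]
  150 → disc 2  [load 230/230]
  90 → disc 3 (new)  [load 90/230]
3 discs opened.

3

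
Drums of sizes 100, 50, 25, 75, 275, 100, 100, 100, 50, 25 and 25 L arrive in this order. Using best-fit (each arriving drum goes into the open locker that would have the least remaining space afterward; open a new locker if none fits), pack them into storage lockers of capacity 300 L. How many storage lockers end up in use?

4

  100 → locker 1 (new)  [load 100/300]
  50 → locker 1  [load 150/300]
  25 → locker 1  [load 175/300]
  75 → locker 1  [load 250/300]
  275 → locker 2 (new)  [load 275/300]
  100 → locker 3 (new)  [load 100/300]
  100 → locker 3  [load 200/300]
  100 → locker 3  [load 300/300]
  50 → locker 1  [load 300/300]
  25 → locker 2  [load 300/300]
  25 → locker 4 (new)  [load 25/300]
4 storage lockers opened.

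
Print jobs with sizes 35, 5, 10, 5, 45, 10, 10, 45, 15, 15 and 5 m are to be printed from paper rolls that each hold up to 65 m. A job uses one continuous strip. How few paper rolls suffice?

4

Total = 45 + 45 + 35 + 15 + 15 + 10 + 10 + 10 + 5 + 5 + 5 = 200 m.
Lower bound: ⌈200/65⌉ = 4 paper rolls.
A packing using 4 paper rolls:
  roll 1: 45 + 15 + 5 = 65
  roll 2: 45 + 15 + 5 = 65
  roll 3: 35 + 10 + 10 + 10 = 65
  roll 4: 5 = 5
This matches the lower bound, so 4 is optimal.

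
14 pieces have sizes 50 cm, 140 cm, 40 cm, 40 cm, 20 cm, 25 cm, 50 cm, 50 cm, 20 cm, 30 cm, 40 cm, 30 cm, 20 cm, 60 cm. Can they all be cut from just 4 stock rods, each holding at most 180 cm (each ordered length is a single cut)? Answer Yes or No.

Yes

A valid assignment using 4 stock rods:
  stock rod 1: 140 + 40 = 180
  stock rod 2: 60 + 50 + 50 + 20 = 180
  stock rod 3: 50 + 40 + 40 + 30 + 20 = 180
  stock rod 4: 30 + 25 + 20 = 75
Every load is within 180 cm, so 4 stock rods suffice.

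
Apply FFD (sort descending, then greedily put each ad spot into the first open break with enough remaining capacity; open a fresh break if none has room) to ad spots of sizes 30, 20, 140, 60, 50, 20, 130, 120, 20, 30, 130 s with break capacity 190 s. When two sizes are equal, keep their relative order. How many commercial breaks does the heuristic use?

Sorted descending: 140, 130, 130, 120, 60, 50, 30, 30, 20, 20, 20.
  140 → break 1 (new)  [load 140/190]
  130 → break 2 (new)  [load 130/190]
  130 → break 3 (new)  [load 130/190]
  120 → break 4 (new)  [load 120/190]
  60 → break 2  [load 190/190]
  50 → break 1  [load 190/190]
  30 → break 3  [load 160/190]
  30 → break 3  [load 190/190]
  20 → break 4  [load 140/190]
  20 → break 4  [load 160/190]
  20 → break 4  [load 180/190]
4 commercial breaks opened.

4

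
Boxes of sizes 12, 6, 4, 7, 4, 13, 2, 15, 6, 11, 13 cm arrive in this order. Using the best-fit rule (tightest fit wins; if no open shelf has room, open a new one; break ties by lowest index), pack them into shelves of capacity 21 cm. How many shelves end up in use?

6

  12 → shelf 1 (new)  [load 12/21]
  6 → shelf 1  [load 18/21]
  4 → shelf 2 (new)  [load 4/21]
  7 → shelf 2  [load 11/21]
  4 → shelf 2  [load 15/21]
  13 → shelf 3 (new)  [load 13/21]
  2 → shelf 1  [load 20/21]
  15 → shelf 4 (new)  [load 15/21]
  6 → shelf 2  [load 21/21]
  11 → shelf 5 (new)  [load 11/21]
  13 → shelf 6 (new)  [load 13/21]
6 shelves opened.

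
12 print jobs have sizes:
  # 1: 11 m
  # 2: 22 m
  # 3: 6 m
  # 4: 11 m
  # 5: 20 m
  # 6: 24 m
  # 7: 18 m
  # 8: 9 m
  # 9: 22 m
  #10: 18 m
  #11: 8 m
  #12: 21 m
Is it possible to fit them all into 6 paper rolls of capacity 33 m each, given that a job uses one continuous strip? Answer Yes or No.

Total = 190 m; ⌈190/33⌉ = 6.
7 print jobs each exceed half the capacity and cannot share a roll, forcing at least 7 paper rolls.
At least 7 paper rolls are required, but only 6 are allowed.

No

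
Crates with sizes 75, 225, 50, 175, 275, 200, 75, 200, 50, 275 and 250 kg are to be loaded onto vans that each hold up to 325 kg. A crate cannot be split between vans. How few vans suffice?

Total = 275 + 275 + 250 + 225 + 200 + 200 + 175 + 75 + 75 + 50 + 50 = 1850 kg.
Lower bound: ⌈1850/325⌉ = 6 vans.
Also, 7 crates each exceed 325/2 kg, and no two of those can share a van, so at least 7 vans are needed.
A packing using 7 vans:
  van 1: 275 + 50 = 325
  van 2: 275 + 50 = 325
  van 3: 250 + 75 = 325
  van 4: 225 + 75 = 300
  van 5: 200 = 200
  van 6: 200 = 200
  van 7: 175 = 175
This matches the lower bound, so 7 is optimal.

7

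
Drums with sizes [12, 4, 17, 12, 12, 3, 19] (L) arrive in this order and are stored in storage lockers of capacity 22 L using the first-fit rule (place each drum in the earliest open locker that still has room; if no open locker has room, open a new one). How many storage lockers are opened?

5

  12 → locker 1 (new)  [load 12/22]
  4 → locker 1  [load 16/22]
  17 → locker 2 (new)  [load 17/22]
  12 → locker 3 (new)  [load 12/22]
  12 → locker 4 (new)  [load 12/22]
  3 → locker 1  [load 19/22]
  19 → locker 5 (new)  [load 19/22]
5 storage lockers opened.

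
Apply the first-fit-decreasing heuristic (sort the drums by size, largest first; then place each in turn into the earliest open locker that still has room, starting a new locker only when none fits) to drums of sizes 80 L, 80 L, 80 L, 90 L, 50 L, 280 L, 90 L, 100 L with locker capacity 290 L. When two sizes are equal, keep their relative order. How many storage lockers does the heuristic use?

Sorted descending: 280, 100, 90, 90, 80, 80, 80, 50.
  280 → locker 1 (new)  [load 280/290]
  100 → locker 2 (new)  [load 100/290]
  90 → locker 2  [load 190/290]
  90 → locker 2  [load 280/290]
  80 → locker 3 (new)  [load 80/290]
  80 → locker 3  [load 160/290]
  80 → locker 3  [load 240/290]
  50 → locker 3  [load 290/290]
3 storage lockers opened.

3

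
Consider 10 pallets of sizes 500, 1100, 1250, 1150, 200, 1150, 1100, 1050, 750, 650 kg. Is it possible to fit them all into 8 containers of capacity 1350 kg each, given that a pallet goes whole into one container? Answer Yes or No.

A valid assignment using 8 containers:
  container 1: 1250 = 1250
  container 2: 1150 + 200 = 1350
  container 3: 1150 = 1150
  container 4: 1100 = 1100
  container 5: 1100 = 1100
  container 6: 1050 = 1050
  container 7: 750 + 500 = 1250
  container 8: 650 = 650
Every load is within 1350 kg, so 8 containers suffice.

Yes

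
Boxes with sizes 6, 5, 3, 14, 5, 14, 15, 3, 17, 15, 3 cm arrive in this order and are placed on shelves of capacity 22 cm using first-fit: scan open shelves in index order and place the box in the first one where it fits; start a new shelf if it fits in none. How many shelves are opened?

6

  6 → shelf 1 (new)  [load 6/22]
  5 → shelf 1  [load 11/22]
  3 → shelf 1  [load 14/22]
  14 → shelf 2 (new)  [load 14/22]
  5 → shelf 1  [load 19/22]
  14 → shelf 3 (new)  [load 14/22]
  15 → shelf 4 (new)  [load 15/22]
  3 → shelf 1  [load 22/22]
  17 → shelf 5 (new)  [load 17/22]
  15 → shelf 6 (new)  [load 15/22]
  3 → shelf 2  [load 17/22]
6 shelves opened.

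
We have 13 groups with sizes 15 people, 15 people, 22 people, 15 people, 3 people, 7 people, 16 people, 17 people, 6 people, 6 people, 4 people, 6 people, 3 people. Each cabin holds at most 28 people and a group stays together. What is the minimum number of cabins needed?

6

Total = 22 + 17 + 16 + 15 + 15 + 15 + 7 + 6 + 6 + 6 + 4 + 3 + 3 = 135 people.
Lower bound: ⌈135/28⌉ = 5 cabins.
Also, 6 groups each exceed 14 people, and no two of those can share a cabin, so at least 6 cabins are needed.
A packing using 6 cabins:
  cabin 1: 22 + 6 = 28
  cabin 2: 17 + 7 + 4 = 28
  cabin 3: 16 + 6 + 6 = 28
  cabin 4: 15 + 3 + 3 = 21
  cabin 5: 15 = 15
  cabin 6: 15 = 15
This matches the lower bound, so 6 is optimal.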